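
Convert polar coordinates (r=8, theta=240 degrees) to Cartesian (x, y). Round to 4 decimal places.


x = 8 * cos(240) = -4
y = 8 * sin(240) = -6.9282

(-4, -6.9282)


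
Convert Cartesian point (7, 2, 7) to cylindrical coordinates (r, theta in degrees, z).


r = sqrt(7^2 + 2^2) = 7.2801
theta = atan2(2, 7) = 15.9454 deg
z = 7

r = 7.2801, theta = 15.9454 deg, z = 7


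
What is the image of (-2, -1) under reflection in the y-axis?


Reflection across y-axis: (x, y) -> (-x, y)
(-2, -1) -> (2, -1)

(2, -1)


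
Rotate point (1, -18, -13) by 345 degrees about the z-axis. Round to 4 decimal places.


x' = 1*cos(345) - -18*sin(345) = -3.6928
y' = 1*sin(345) + -18*cos(345) = -17.6455
z' = -13

(-3.6928, -17.6455, -13)


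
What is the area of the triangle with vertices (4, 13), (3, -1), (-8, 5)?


Area = |x1(y2-y3) + x2(y3-y1) + x3(y1-y2)| / 2
= |4*(-1-5) + 3*(5-13) + -8*(13--1)| / 2
= 80

80


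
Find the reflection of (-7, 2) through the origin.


Reflection through origin: (x, y) -> (-x, -y)
(-7, 2) -> (7, -2)

(7, -2)


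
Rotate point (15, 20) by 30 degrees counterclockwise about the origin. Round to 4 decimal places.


x' = 15*cos(30) - 20*sin(30) = 2.9904
y' = 15*sin(30) + 20*cos(30) = 24.8205

(2.9904, 24.8205)


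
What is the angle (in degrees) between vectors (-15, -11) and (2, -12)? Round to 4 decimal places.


dot = -15*2 + -11*-12 = 102
|u| = 18.6011, |v| = 12.1655
cos(angle) = 0.4507
angle = 63.2085 degrees

63.2085 degrees


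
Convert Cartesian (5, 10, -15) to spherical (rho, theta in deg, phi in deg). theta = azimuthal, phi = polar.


rho = sqrt(5^2 + 10^2 + (-15)^2) = 18.7083
theta = atan2(10, 5) = 63.4349 deg
phi = acos(-15/18.7083) = 143.3008 deg

rho = 18.7083, theta = 63.4349 deg, phi = 143.3008 deg


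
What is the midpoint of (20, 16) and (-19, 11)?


Midpoint = ((20+-19)/2, (16+11)/2) = (0.5, 13.5)

(0.5, 13.5)


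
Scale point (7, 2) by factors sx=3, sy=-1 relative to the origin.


Scaling: (x*sx, y*sy) = (7*3, 2*-1) = (21, -2)

(21, -2)


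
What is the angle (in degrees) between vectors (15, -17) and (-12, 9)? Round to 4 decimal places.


dot = 15*-12 + -17*9 = -333
|u| = 22.6716, |v| = 15
cos(angle) = -0.9792
angle = 168.2936 degrees

168.2936 degrees


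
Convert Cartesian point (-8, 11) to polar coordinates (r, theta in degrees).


r = sqrt((-8)^2 + 11^2) = 13.6015
theta = atan2(11, -8) = 126.0274 degrees

r = 13.6015, theta = 126.0274 degrees


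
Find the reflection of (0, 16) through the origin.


Reflection through origin: (x, y) -> (-x, -y)
(0, 16) -> (0, -16)

(0, -16)


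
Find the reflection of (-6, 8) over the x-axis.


Reflection across x-axis: (x, y) -> (x, -y)
(-6, 8) -> (-6, -8)

(-6, -8)


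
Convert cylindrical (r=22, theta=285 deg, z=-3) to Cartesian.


x = 22 * cos(285) = 5.694
y = 22 * sin(285) = -21.2504
z = -3

(5.694, -21.2504, -3)


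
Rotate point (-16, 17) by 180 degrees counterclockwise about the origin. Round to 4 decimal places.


x' = -16*cos(180) - 17*sin(180) = 16
y' = -16*sin(180) + 17*cos(180) = -17

(16, -17)


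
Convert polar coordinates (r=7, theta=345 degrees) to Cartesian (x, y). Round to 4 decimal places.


x = 7 * cos(345) = 6.7615
y = 7 * sin(345) = -1.8117

(6.7615, -1.8117)


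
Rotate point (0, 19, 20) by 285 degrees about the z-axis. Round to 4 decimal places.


x' = 0*cos(285) - 19*sin(285) = 18.3526
y' = 0*sin(285) + 19*cos(285) = 4.9176
z' = 20

(18.3526, 4.9176, 20)


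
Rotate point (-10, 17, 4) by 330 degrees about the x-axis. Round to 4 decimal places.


x' = -10
y' = 17*cos(330) - 4*sin(330) = 16.7224
z' = 17*sin(330) + 4*cos(330) = -5.0359

(-10, 16.7224, -5.0359)


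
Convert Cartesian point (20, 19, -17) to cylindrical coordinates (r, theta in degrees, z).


r = sqrt(20^2 + 19^2) = 27.5862
theta = atan2(19, 20) = 43.5312 deg
z = -17

r = 27.5862, theta = 43.5312 deg, z = -17


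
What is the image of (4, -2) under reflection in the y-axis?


Reflection across y-axis: (x, y) -> (-x, y)
(4, -2) -> (-4, -2)

(-4, -2)


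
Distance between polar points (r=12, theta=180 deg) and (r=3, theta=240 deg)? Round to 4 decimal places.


d = sqrt(r1^2 + r2^2 - 2*r1*r2*cos(t2-t1))
d = sqrt(12^2 + 3^2 - 2*12*3*cos(240-180)) = 10.8167

10.8167


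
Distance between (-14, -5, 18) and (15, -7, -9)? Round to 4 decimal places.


d = sqrt((15--14)^2 + (-7--5)^2 + (-9-18)^2) = 39.6737

39.6737


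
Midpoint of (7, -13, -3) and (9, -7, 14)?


Midpoint = ((7+9)/2, (-13+-7)/2, (-3+14)/2) = (8, -10, 5.5)

(8, -10, 5.5)


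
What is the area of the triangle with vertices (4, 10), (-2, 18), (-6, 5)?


Area = |x1(y2-y3) + x2(y3-y1) + x3(y1-y2)| / 2
= |4*(18-5) + -2*(5-10) + -6*(10-18)| / 2
= 55

55


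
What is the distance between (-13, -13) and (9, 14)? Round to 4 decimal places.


d = sqrt((9--13)^2 + (14--13)^2) = 34.8281

34.8281


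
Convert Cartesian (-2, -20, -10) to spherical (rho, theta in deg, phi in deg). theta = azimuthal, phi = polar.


rho = sqrt((-2)^2 + (-20)^2 + (-10)^2) = 22.4499
theta = atan2(-20, -2) = 264.2894 deg
phi = acos(-10/22.4499) = 116.4512 deg

rho = 22.4499, theta = 264.2894 deg, phi = 116.4512 deg


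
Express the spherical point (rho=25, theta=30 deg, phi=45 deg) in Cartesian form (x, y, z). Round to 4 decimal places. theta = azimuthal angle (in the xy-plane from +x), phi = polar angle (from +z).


x = 25 * sin(45) * cos(30) = 15.3093
y = 25 * sin(45) * sin(30) = 8.8388
z = 25 * cos(45) = 17.6777

(15.3093, 8.8388, 17.6777)


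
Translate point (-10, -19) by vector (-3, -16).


Translation: (x+dx, y+dy) = (-10+-3, -19+-16) = (-13, -35)

(-13, -35)


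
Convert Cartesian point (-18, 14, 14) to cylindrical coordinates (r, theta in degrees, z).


r = sqrt((-18)^2 + 14^2) = 22.8035
theta = atan2(14, -18) = 142.125 deg
z = 14

r = 22.8035, theta = 142.125 deg, z = 14


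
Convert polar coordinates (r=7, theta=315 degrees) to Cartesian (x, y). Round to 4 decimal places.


x = 7 * cos(315) = 4.9497
y = 7 * sin(315) = -4.9497

(4.9497, -4.9497)


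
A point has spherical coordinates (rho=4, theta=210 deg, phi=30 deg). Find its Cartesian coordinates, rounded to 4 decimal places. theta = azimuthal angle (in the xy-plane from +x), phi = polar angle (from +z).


x = 4 * sin(30) * cos(210) = -1.7321
y = 4 * sin(30) * sin(210) = -1
z = 4 * cos(30) = 3.4641

(-1.7321, -1, 3.4641)


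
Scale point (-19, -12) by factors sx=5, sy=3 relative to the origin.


Scaling: (x*sx, y*sy) = (-19*5, -12*3) = (-95, -36)

(-95, -36)


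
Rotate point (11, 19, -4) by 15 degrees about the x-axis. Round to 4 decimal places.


x' = 11
y' = 19*cos(15) - -4*sin(15) = 19.3879
z' = 19*sin(15) + -4*cos(15) = 1.0539

(11, 19.3879, 1.0539)


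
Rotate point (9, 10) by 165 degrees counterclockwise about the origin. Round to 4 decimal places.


x' = 9*cos(165) - 10*sin(165) = -11.2815
y' = 9*sin(165) + 10*cos(165) = -7.3299

(-11.2815, -7.3299)


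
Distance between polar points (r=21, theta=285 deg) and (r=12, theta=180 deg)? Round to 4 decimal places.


d = sqrt(r1^2 + r2^2 - 2*r1*r2*cos(t2-t1))
d = sqrt(21^2 + 12^2 - 2*21*12*cos(180-285)) = 26.7478

26.7478


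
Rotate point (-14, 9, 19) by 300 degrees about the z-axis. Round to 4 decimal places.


x' = -14*cos(300) - 9*sin(300) = 0.7942
y' = -14*sin(300) + 9*cos(300) = 16.6244
z' = 19

(0.7942, 16.6244, 19)


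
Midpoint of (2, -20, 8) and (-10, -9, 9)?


Midpoint = ((2+-10)/2, (-20+-9)/2, (8+9)/2) = (-4, -14.5, 8.5)

(-4, -14.5, 8.5)


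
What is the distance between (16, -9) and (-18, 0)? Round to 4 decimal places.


d = sqrt((-18-16)^2 + (0--9)^2) = 35.171

35.171


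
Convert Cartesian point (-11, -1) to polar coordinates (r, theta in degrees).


r = sqrt((-11)^2 + (-1)^2) = 11.0454
theta = atan2(-1, -11) = 185.1944 degrees

r = 11.0454, theta = 185.1944 degrees


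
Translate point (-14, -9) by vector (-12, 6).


Translation: (x+dx, y+dy) = (-14+-12, -9+6) = (-26, -3)

(-26, -3)


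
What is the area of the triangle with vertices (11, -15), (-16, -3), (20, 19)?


Area = |x1(y2-y3) + x2(y3-y1) + x3(y1-y2)| / 2
= |11*(-3-19) + -16*(19--15) + 20*(-15--3)| / 2
= 513

513


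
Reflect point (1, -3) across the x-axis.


Reflection across x-axis: (x, y) -> (x, -y)
(1, -3) -> (1, 3)

(1, 3)


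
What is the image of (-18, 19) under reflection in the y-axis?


Reflection across y-axis: (x, y) -> (-x, y)
(-18, 19) -> (18, 19)

(18, 19)


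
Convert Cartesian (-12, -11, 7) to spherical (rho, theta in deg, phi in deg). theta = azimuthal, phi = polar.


rho = sqrt((-12)^2 + (-11)^2 + 7^2) = 17.72
theta = atan2(-11, -12) = 222.5104 deg
phi = acos(7/17.72) = 66.732 deg

rho = 17.72, theta = 222.5104 deg, phi = 66.732 deg


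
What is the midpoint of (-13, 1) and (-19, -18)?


Midpoint = ((-13+-19)/2, (1+-18)/2) = (-16, -8.5)

(-16, -8.5)


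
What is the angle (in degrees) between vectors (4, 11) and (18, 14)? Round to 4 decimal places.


dot = 4*18 + 11*14 = 226
|u| = 11.7047, |v| = 22.8035
cos(angle) = 0.8467
angle = 32.1419 degrees

32.1419 degrees


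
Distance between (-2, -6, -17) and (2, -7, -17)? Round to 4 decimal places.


d = sqrt((2--2)^2 + (-7--6)^2 + (-17--17)^2) = 4.1231

4.1231


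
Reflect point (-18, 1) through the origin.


Reflection through origin: (x, y) -> (-x, -y)
(-18, 1) -> (18, -1)

(18, -1)


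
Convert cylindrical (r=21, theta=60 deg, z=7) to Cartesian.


x = 21 * cos(60) = 10.5
y = 21 * sin(60) = 18.1865
z = 7

(10.5, 18.1865, 7)


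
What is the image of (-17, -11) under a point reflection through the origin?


Reflection through origin: (x, y) -> (-x, -y)
(-17, -11) -> (17, 11)

(17, 11)


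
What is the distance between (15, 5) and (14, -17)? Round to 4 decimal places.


d = sqrt((14-15)^2 + (-17-5)^2) = 22.0227

22.0227


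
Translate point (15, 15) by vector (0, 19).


Translation: (x+dx, y+dy) = (15+0, 15+19) = (15, 34)

(15, 34)


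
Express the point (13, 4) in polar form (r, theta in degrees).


r = sqrt(13^2 + 4^2) = 13.6015
theta = atan2(4, 13) = 17.1027 degrees

r = 13.6015, theta = 17.1027 degrees


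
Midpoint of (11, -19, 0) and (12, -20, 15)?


Midpoint = ((11+12)/2, (-19+-20)/2, (0+15)/2) = (11.5, -19.5, 7.5)

(11.5, -19.5, 7.5)


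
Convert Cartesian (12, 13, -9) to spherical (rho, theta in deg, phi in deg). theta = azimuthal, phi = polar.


rho = sqrt(12^2 + 13^2 + (-9)^2) = 19.8494
theta = atan2(13, 12) = 47.2906 deg
phi = acos(-9/19.8494) = 116.9629 deg

rho = 19.8494, theta = 47.2906 deg, phi = 116.9629 deg


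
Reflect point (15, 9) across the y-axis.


Reflection across y-axis: (x, y) -> (-x, y)
(15, 9) -> (-15, 9)

(-15, 9)


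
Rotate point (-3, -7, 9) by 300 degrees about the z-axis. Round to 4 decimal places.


x' = -3*cos(300) - -7*sin(300) = -7.5622
y' = -3*sin(300) + -7*cos(300) = -0.9019
z' = 9

(-7.5622, -0.9019, 9)


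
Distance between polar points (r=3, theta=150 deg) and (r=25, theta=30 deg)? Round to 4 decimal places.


d = sqrt(r1^2 + r2^2 - 2*r1*r2*cos(t2-t1))
d = sqrt(3^2 + 25^2 - 2*3*25*cos(30-150)) = 26.6271

26.6271


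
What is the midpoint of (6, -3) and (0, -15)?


Midpoint = ((6+0)/2, (-3+-15)/2) = (3, -9)

(3, -9)


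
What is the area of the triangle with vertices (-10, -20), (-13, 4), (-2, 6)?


Area = |x1(y2-y3) + x2(y3-y1) + x3(y1-y2)| / 2
= |-10*(4-6) + -13*(6--20) + -2*(-20-4)| / 2
= 135

135


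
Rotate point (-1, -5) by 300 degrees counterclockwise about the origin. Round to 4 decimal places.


x' = -1*cos(300) - -5*sin(300) = -4.8301
y' = -1*sin(300) + -5*cos(300) = -1.634

(-4.8301, -1.634)


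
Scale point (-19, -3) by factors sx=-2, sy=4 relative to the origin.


Scaling: (x*sx, y*sy) = (-19*-2, -3*4) = (38, -12)

(38, -12)


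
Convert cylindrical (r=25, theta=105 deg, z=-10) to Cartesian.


x = 25 * cos(105) = -6.4705
y = 25 * sin(105) = 24.1481
z = -10

(-6.4705, 24.1481, -10)


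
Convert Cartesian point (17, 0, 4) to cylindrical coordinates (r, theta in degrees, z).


r = sqrt(17^2 + 0^2) = 17
theta = atan2(0, 17) = 0 deg
z = 4

r = 17, theta = 0 deg, z = 4


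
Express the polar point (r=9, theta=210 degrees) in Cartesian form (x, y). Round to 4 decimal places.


x = 9 * cos(210) = -7.7942
y = 9 * sin(210) = -4.5

(-7.7942, -4.5)


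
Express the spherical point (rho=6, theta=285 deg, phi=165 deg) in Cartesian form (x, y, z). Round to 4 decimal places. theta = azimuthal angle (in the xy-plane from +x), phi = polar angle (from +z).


x = 6 * sin(165) * cos(285) = 0.4019
y = 6 * sin(165) * sin(285) = -1.5
z = 6 * cos(165) = -5.7956

(0.4019, -1.5, -5.7956)


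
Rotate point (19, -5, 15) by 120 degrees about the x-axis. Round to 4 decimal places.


x' = 19
y' = -5*cos(120) - 15*sin(120) = -10.4904
z' = -5*sin(120) + 15*cos(120) = -11.8301

(19, -10.4904, -11.8301)


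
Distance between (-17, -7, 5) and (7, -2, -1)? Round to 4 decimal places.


d = sqrt((7--17)^2 + (-2--7)^2 + (-1-5)^2) = 25.2389

25.2389


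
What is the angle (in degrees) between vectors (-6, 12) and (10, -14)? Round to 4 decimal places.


dot = -6*10 + 12*-14 = -228
|u| = 13.4164, |v| = 17.2047
cos(angle) = -0.9878
angle = 171.0274 degrees

171.0274 degrees


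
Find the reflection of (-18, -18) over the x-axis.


Reflection across x-axis: (x, y) -> (x, -y)
(-18, -18) -> (-18, 18)

(-18, 18)


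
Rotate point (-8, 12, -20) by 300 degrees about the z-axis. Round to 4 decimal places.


x' = -8*cos(300) - 12*sin(300) = 6.3923
y' = -8*sin(300) + 12*cos(300) = 12.9282
z' = -20

(6.3923, 12.9282, -20)


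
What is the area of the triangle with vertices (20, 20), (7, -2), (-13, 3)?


Area = |x1(y2-y3) + x2(y3-y1) + x3(y1-y2)| / 2
= |20*(-2-3) + 7*(3-20) + -13*(20--2)| / 2
= 252.5

252.5


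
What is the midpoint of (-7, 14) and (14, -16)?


Midpoint = ((-7+14)/2, (14+-16)/2) = (3.5, -1)

(3.5, -1)


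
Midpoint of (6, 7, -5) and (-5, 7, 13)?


Midpoint = ((6+-5)/2, (7+7)/2, (-5+13)/2) = (0.5, 7, 4)

(0.5, 7, 4)


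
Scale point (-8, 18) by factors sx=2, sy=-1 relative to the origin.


Scaling: (x*sx, y*sy) = (-8*2, 18*-1) = (-16, -18)

(-16, -18)


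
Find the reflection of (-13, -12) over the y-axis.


Reflection across y-axis: (x, y) -> (-x, y)
(-13, -12) -> (13, -12)

(13, -12)


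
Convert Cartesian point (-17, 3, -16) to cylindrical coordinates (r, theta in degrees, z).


r = sqrt((-17)^2 + 3^2) = 17.2627
theta = atan2(3, -17) = 169.992 deg
z = -16

r = 17.2627, theta = 169.992 deg, z = -16


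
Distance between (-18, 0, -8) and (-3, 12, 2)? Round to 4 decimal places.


d = sqrt((-3--18)^2 + (12-0)^2 + (2--8)^2) = 21.6564

21.6564


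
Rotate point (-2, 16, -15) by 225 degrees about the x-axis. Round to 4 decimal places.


x' = -2
y' = 16*cos(225) - -15*sin(225) = -21.9203
z' = 16*sin(225) + -15*cos(225) = -0.7071

(-2, -21.9203, -0.7071)


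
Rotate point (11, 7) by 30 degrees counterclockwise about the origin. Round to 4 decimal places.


x' = 11*cos(30) - 7*sin(30) = 6.0263
y' = 11*sin(30) + 7*cos(30) = 11.5622

(6.0263, 11.5622)


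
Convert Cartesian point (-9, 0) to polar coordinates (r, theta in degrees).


r = sqrt((-9)^2 + 0^2) = 9
theta = atan2(0, -9) = 180 degrees

r = 9, theta = 180 degrees


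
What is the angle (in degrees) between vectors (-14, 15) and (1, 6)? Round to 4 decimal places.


dot = -14*1 + 15*6 = 76
|u| = 20.5183, |v| = 6.0828
cos(angle) = 0.6089
angle = 52.4874 degrees

52.4874 degrees


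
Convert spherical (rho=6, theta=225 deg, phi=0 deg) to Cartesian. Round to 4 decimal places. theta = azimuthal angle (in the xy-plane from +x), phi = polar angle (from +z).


x = 6 * sin(0) * cos(225) = 0
y = 6 * sin(0) * sin(225) = 0
z = 6 * cos(0) = 6

(0, 0, 6)


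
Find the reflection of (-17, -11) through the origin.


Reflection through origin: (x, y) -> (-x, -y)
(-17, -11) -> (17, 11)

(17, 11)


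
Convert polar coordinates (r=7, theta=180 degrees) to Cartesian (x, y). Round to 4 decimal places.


x = 7 * cos(180) = -7
y = 7 * sin(180) = 0

(-7, 0)


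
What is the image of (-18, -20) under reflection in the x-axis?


Reflection across x-axis: (x, y) -> (x, -y)
(-18, -20) -> (-18, 20)

(-18, 20)


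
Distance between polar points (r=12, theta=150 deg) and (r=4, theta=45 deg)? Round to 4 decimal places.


d = sqrt(r1^2 + r2^2 - 2*r1*r2*cos(t2-t1))
d = sqrt(12^2 + 4^2 - 2*12*4*cos(45-150)) = 13.5958

13.5958


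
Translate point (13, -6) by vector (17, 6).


Translation: (x+dx, y+dy) = (13+17, -6+6) = (30, 0)

(30, 0)


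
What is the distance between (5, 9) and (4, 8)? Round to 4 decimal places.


d = sqrt((4-5)^2 + (8-9)^2) = 1.4142

1.4142


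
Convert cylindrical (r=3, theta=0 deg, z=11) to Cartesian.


x = 3 * cos(0) = 3
y = 3 * sin(0) = 0
z = 11

(3, 0, 11)


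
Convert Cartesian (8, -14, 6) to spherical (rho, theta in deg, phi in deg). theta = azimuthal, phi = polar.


rho = sqrt(8^2 + (-14)^2 + 6^2) = 17.2047
theta = atan2(-14, 8) = 299.7449 deg
phi = acos(6/17.2047) = 69.5896 deg

rho = 17.2047, theta = 299.7449 deg, phi = 69.5896 deg


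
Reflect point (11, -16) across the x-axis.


Reflection across x-axis: (x, y) -> (x, -y)
(11, -16) -> (11, 16)

(11, 16)


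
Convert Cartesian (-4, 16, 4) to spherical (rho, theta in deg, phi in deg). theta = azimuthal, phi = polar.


rho = sqrt((-4)^2 + 16^2 + 4^2) = 16.9706
theta = atan2(16, -4) = 104.0362 deg
phi = acos(4/16.9706) = 76.367 deg

rho = 16.9706, theta = 104.0362 deg, phi = 76.367 deg


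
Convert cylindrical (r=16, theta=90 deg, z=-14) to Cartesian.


x = 16 * cos(90) = 0
y = 16 * sin(90) = 16
z = -14

(0, 16, -14)


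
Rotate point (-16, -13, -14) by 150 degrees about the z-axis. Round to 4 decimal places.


x' = -16*cos(150) - -13*sin(150) = 20.3564
y' = -16*sin(150) + -13*cos(150) = 3.2583
z' = -14

(20.3564, 3.2583, -14)


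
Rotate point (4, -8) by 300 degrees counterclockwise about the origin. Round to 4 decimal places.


x' = 4*cos(300) - -8*sin(300) = -4.9282
y' = 4*sin(300) + -8*cos(300) = -7.4641

(-4.9282, -7.4641)


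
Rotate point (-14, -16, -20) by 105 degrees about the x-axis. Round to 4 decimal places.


x' = -14
y' = -16*cos(105) - -20*sin(105) = 23.4596
z' = -16*sin(105) + -20*cos(105) = -10.2784

(-14, 23.4596, -10.2784)


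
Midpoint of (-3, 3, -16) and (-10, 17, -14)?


Midpoint = ((-3+-10)/2, (3+17)/2, (-16+-14)/2) = (-6.5, 10, -15)

(-6.5, 10, -15)


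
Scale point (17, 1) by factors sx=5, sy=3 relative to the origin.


Scaling: (x*sx, y*sy) = (17*5, 1*3) = (85, 3)

(85, 3)


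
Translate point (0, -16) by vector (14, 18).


Translation: (x+dx, y+dy) = (0+14, -16+18) = (14, 2)

(14, 2)


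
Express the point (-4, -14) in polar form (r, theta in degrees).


r = sqrt((-4)^2 + (-14)^2) = 14.5602
theta = atan2(-14, -4) = 254.0546 degrees

r = 14.5602, theta = 254.0546 degrees


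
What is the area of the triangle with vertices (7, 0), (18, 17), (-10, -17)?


Area = |x1(y2-y3) + x2(y3-y1) + x3(y1-y2)| / 2
= |7*(17--17) + 18*(-17-0) + -10*(0-17)| / 2
= 51

51


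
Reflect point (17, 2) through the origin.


Reflection through origin: (x, y) -> (-x, -y)
(17, 2) -> (-17, -2)

(-17, -2)


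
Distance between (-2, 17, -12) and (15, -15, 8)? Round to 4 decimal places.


d = sqrt((15--2)^2 + (-15-17)^2 + (8--12)^2) = 41.3884

41.3884


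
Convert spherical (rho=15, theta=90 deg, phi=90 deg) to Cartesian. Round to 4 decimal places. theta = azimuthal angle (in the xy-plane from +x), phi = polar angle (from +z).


x = 15 * sin(90) * cos(90) = 0
y = 15 * sin(90) * sin(90) = 15
z = 15 * cos(90) = 0

(0, 15, 0)


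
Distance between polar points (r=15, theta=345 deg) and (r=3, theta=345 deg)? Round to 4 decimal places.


d = sqrt(r1^2 + r2^2 - 2*r1*r2*cos(t2-t1))
d = sqrt(15^2 + 3^2 - 2*15*3*cos(345-345)) = 12

12


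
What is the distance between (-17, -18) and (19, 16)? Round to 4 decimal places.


d = sqrt((19--17)^2 + (16--18)^2) = 49.5177

49.5177


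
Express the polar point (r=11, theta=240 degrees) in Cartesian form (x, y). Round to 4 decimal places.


x = 11 * cos(240) = -5.5
y = 11 * sin(240) = -9.5263

(-5.5, -9.5263)


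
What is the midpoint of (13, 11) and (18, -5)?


Midpoint = ((13+18)/2, (11+-5)/2) = (15.5, 3)

(15.5, 3)


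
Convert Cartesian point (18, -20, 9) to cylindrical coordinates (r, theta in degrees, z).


r = sqrt(18^2 + (-20)^2) = 26.9072
theta = atan2(-20, 18) = 311.9872 deg
z = 9

r = 26.9072, theta = 311.9872 deg, z = 9


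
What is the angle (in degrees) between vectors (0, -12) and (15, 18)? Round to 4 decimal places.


dot = 0*15 + -12*18 = -216
|u| = 12, |v| = 23.4307
cos(angle) = -0.7682
angle = 140.1944 degrees

140.1944 degrees


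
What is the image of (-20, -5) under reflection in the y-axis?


Reflection across y-axis: (x, y) -> (-x, y)
(-20, -5) -> (20, -5)

(20, -5)


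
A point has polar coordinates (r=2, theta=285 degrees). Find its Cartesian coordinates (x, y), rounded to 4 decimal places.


x = 2 * cos(285) = 0.5176
y = 2 * sin(285) = -1.9319

(0.5176, -1.9319)


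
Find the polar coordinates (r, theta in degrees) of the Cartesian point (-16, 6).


r = sqrt((-16)^2 + 6^2) = 17.088
theta = atan2(6, -16) = 159.444 degrees

r = 17.088, theta = 159.444 degrees


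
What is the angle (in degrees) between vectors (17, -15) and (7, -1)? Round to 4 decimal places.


dot = 17*7 + -15*-1 = 134
|u| = 22.6716, |v| = 7.0711
cos(angle) = 0.8359
angle = 33.2936 degrees

33.2936 degrees


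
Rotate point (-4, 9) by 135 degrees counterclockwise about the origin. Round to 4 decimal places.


x' = -4*cos(135) - 9*sin(135) = -3.5355
y' = -4*sin(135) + 9*cos(135) = -9.1924

(-3.5355, -9.1924)


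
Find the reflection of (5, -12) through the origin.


Reflection through origin: (x, y) -> (-x, -y)
(5, -12) -> (-5, 12)

(-5, 12)


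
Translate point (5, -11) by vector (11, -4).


Translation: (x+dx, y+dy) = (5+11, -11+-4) = (16, -15)

(16, -15)


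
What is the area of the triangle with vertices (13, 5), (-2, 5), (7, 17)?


Area = |x1(y2-y3) + x2(y3-y1) + x3(y1-y2)| / 2
= |13*(5-17) + -2*(17-5) + 7*(5-5)| / 2
= 90

90


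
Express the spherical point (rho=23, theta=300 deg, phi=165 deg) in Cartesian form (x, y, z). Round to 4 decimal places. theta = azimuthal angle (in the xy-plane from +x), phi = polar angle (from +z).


x = 23 * sin(165) * cos(300) = 2.9764
y = 23 * sin(165) * sin(300) = -5.1553
z = 23 * cos(165) = -22.2163

(2.9764, -5.1553, -22.2163)


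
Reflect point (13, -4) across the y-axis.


Reflection across y-axis: (x, y) -> (-x, y)
(13, -4) -> (-13, -4)

(-13, -4)


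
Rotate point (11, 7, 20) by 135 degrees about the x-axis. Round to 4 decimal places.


x' = 11
y' = 7*cos(135) - 20*sin(135) = -19.0919
z' = 7*sin(135) + 20*cos(135) = -9.1924

(11, -19.0919, -9.1924)


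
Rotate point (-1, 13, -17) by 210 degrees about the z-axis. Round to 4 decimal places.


x' = -1*cos(210) - 13*sin(210) = 7.366
y' = -1*sin(210) + 13*cos(210) = -10.7583
z' = -17

(7.366, -10.7583, -17)


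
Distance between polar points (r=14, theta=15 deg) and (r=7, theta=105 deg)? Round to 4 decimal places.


d = sqrt(r1^2 + r2^2 - 2*r1*r2*cos(t2-t1))
d = sqrt(14^2 + 7^2 - 2*14*7*cos(105-15)) = 15.6525

15.6525


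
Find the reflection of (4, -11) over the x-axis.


Reflection across x-axis: (x, y) -> (x, -y)
(4, -11) -> (4, 11)

(4, 11)


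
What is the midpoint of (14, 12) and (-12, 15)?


Midpoint = ((14+-12)/2, (12+15)/2) = (1, 13.5)

(1, 13.5)


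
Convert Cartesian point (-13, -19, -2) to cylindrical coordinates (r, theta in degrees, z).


r = sqrt((-13)^2 + (-19)^2) = 23.0217
theta = atan2(-19, -13) = 235.6197 deg
z = -2

r = 23.0217, theta = 235.6197 deg, z = -2


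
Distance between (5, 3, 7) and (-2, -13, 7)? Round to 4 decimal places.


d = sqrt((-2-5)^2 + (-13-3)^2 + (7-7)^2) = 17.4642

17.4642


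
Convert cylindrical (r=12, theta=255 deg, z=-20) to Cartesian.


x = 12 * cos(255) = -3.1058
y = 12 * sin(255) = -11.5911
z = -20

(-3.1058, -11.5911, -20)


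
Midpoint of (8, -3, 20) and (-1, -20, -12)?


Midpoint = ((8+-1)/2, (-3+-20)/2, (20+-12)/2) = (3.5, -11.5, 4)

(3.5, -11.5, 4)


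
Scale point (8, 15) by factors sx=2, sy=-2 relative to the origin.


Scaling: (x*sx, y*sy) = (8*2, 15*-2) = (16, -30)

(16, -30)


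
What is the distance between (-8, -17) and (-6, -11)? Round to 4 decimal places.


d = sqrt((-6--8)^2 + (-11--17)^2) = 6.3246

6.3246


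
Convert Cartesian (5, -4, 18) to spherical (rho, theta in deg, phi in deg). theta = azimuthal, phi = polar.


rho = sqrt(5^2 + (-4)^2 + 18^2) = 19.105
theta = atan2(-4, 5) = 321.3402 deg
phi = acos(18/19.105) = 19.582 deg

rho = 19.105, theta = 321.3402 deg, phi = 19.582 deg


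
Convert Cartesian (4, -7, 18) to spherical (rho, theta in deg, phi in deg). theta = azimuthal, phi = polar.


rho = sqrt(4^2 + (-7)^2 + 18^2) = 19.7231
theta = atan2(-7, 4) = 299.7449 deg
phi = acos(18/19.7231) = 24.1278 deg

rho = 19.7231, theta = 299.7449 deg, phi = 24.1278 deg


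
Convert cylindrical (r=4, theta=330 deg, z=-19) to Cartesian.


x = 4 * cos(330) = 3.4641
y = 4 * sin(330) = -2
z = -19

(3.4641, -2, -19)


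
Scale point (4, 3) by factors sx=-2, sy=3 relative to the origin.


Scaling: (x*sx, y*sy) = (4*-2, 3*3) = (-8, 9)

(-8, 9)


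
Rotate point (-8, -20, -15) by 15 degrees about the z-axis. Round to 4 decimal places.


x' = -8*cos(15) - -20*sin(15) = -2.551
y' = -8*sin(15) + -20*cos(15) = -21.3891
z' = -15

(-2.551, -21.3891, -15)


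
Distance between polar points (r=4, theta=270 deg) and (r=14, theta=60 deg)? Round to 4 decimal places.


d = sqrt(r1^2 + r2^2 - 2*r1*r2*cos(t2-t1))
d = sqrt(4^2 + 14^2 - 2*4*14*cos(60-270)) = 17.5782

17.5782


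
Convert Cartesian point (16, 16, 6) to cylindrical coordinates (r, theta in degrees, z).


r = sqrt(16^2 + 16^2) = 22.6274
theta = atan2(16, 16) = 45 deg
z = 6

r = 22.6274, theta = 45 deg, z = 6


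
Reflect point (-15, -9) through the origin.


Reflection through origin: (x, y) -> (-x, -y)
(-15, -9) -> (15, 9)

(15, 9)


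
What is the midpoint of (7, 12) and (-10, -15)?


Midpoint = ((7+-10)/2, (12+-15)/2) = (-1.5, -1.5)

(-1.5, -1.5)


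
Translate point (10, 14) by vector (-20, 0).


Translation: (x+dx, y+dy) = (10+-20, 14+0) = (-10, 14)

(-10, 14)


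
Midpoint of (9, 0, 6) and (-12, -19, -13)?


Midpoint = ((9+-12)/2, (0+-19)/2, (6+-13)/2) = (-1.5, -9.5, -3.5)

(-1.5, -9.5, -3.5)


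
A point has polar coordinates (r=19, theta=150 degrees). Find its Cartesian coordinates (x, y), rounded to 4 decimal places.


x = 19 * cos(150) = -16.4545
y = 19 * sin(150) = 9.5

(-16.4545, 9.5)


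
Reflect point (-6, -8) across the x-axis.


Reflection across x-axis: (x, y) -> (x, -y)
(-6, -8) -> (-6, 8)

(-6, 8)


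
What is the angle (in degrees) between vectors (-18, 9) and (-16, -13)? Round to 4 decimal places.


dot = -18*-16 + 9*-13 = 171
|u| = 20.1246, |v| = 20.6155
cos(angle) = 0.4122
angle = 65.6589 degrees

65.6589 degrees


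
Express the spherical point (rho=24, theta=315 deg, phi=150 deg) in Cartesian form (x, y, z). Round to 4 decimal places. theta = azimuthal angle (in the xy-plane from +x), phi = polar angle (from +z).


x = 24 * sin(150) * cos(315) = 8.4853
y = 24 * sin(150) * sin(315) = -8.4853
z = 24 * cos(150) = -20.7846

(8.4853, -8.4853, -20.7846)


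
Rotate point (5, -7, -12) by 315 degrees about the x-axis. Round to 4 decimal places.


x' = 5
y' = -7*cos(315) - -12*sin(315) = -13.435
z' = -7*sin(315) + -12*cos(315) = -3.5355

(5, -13.435, -3.5355)


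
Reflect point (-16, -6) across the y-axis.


Reflection across y-axis: (x, y) -> (-x, y)
(-16, -6) -> (16, -6)

(16, -6)


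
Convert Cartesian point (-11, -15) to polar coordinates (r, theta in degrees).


r = sqrt((-11)^2 + (-15)^2) = 18.6011
theta = atan2(-15, -11) = 233.7462 degrees

r = 18.6011, theta = 233.7462 degrees


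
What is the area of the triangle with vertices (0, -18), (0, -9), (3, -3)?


Area = |x1(y2-y3) + x2(y3-y1) + x3(y1-y2)| / 2
= |0*(-9--3) + 0*(-3--18) + 3*(-18--9)| / 2
= 13.5

13.5


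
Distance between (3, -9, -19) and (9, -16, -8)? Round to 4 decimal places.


d = sqrt((9-3)^2 + (-16--9)^2 + (-8--19)^2) = 14.3527

14.3527


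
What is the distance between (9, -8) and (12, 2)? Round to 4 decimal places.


d = sqrt((12-9)^2 + (2--8)^2) = 10.4403

10.4403


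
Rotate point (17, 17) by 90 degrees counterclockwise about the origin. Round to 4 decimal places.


x' = 17*cos(90) - 17*sin(90) = -17
y' = 17*sin(90) + 17*cos(90) = 17

(-17, 17)


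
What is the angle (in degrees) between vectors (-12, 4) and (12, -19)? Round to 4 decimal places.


dot = -12*12 + 4*-19 = -220
|u| = 12.6491, |v| = 22.4722
cos(angle) = -0.774
angle = 140.7106 degrees

140.7106 degrees


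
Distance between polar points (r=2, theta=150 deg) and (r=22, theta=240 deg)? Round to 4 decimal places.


d = sqrt(r1^2 + r2^2 - 2*r1*r2*cos(t2-t1))
d = sqrt(2^2 + 22^2 - 2*2*22*cos(240-150)) = 22.0907

22.0907


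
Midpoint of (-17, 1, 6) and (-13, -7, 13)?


Midpoint = ((-17+-13)/2, (1+-7)/2, (6+13)/2) = (-15, -3, 9.5)

(-15, -3, 9.5)


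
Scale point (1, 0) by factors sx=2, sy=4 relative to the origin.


Scaling: (x*sx, y*sy) = (1*2, 0*4) = (2, 0)

(2, 0)


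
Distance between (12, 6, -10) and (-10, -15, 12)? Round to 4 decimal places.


d = sqrt((-10-12)^2 + (-15-6)^2 + (12--10)^2) = 37.5366

37.5366


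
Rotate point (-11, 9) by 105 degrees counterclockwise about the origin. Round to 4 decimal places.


x' = -11*cos(105) - 9*sin(105) = -5.8463
y' = -11*sin(105) + 9*cos(105) = -12.9546

(-5.8463, -12.9546)


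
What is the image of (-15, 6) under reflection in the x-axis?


Reflection across x-axis: (x, y) -> (x, -y)
(-15, 6) -> (-15, -6)

(-15, -6)


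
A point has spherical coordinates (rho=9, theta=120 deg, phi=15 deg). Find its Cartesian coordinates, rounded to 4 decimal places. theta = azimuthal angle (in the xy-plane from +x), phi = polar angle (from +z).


x = 9 * sin(15) * cos(120) = -1.1647
y = 9 * sin(15) * sin(120) = 2.0173
z = 9 * cos(15) = 8.6933

(-1.1647, 2.0173, 8.6933)


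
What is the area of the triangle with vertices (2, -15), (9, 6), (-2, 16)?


Area = |x1(y2-y3) + x2(y3-y1) + x3(y1-y2)| / 2
= |2*(6-16) + 9*(16--15) + -2*(-15-6)| / 2
= 150.5

150.5


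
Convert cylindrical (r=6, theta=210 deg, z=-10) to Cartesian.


x = 6 * cos(210) = -5.1962
y = 6 * sin(210) = -3
z = -10

(-5.1962, -3, -10)


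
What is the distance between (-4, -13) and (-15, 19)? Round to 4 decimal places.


d = sqrt((-15--4)^2 + (19--13)^2) = 33.8378

33.8378


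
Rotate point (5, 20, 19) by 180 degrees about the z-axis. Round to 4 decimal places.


x' = 5*cos(180) - 20*sin(180) = -5
y' = 5*sin(180) + 20*cos(180) = -20
z' = 19

(-5, -20, 19)


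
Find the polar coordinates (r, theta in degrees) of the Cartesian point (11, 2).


r = sqrt(11^2 + 2^2) = 11.1803
theta = atan2(2, 11) = 10.3048 degrees

r = 11.1803, theta = 10.3048 degrees


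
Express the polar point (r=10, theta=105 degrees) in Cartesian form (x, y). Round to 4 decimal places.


x = 10 * cos(105) = -2.5882
y = 10 * sin(105) = 9.6593

(-2.5882, 9.6593)


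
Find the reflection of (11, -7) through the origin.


Reflection through origin: (x, y) -> (-x, -y)
(11, -7) -> (-11, 7)

(-11, 7)


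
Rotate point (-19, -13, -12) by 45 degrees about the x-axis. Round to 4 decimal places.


x' = -19
y' = -13*cos(45) - -12*sin(45) = -0.7071
z' = -13*sin(45) + -12*cos(45) = -17.6777

(-19, -0.7071, -17.6777)


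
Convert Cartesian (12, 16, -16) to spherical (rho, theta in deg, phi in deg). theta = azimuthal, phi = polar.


rho = sqrt(12^2 + 16^2 + (-16)^2) = 25.6125
theta = atan2(16, 12) = 53.1301 deg
phi = acos(-16/25.6125) = 128.6598 deg

rho = 25.6125, theta = 53.1301 deg, phi = 128.6598 deg


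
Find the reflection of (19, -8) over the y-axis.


Reflection across y-axis: (x, y) -> (-x, y)
(19, -8) -> (-19, -8)

(-19, -8)


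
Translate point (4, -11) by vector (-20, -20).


Translation: (x+dx, y+dy) = (4+-20, -11+-20) = (-16, -31)

(-16, -31)


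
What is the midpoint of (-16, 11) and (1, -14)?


Midpoint = ((-16+1)/2, (11+-14)/2) = (-7.5, -1.5)

(-7.5, -1.5)


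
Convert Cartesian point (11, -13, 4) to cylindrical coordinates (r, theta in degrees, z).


r = sqrt(11^2 + (-13)^2) = 17.0294
theta = atan2(-13, 11) = 310.2364 deg
z = 4

r = 17.0294, theta = 310.2364 deg, z = 4


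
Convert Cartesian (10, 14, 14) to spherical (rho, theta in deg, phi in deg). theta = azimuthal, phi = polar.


rho = sqrt(10^2 + 14^2 + 14^2) = 22.1811
theta = atan2(14, 10) = 54.4623 deg
phi = acos(14/22.1811) = 50.8636 deg

rho = 22.1811, theta = 54.4623 deg, phi = 50.8636 deg


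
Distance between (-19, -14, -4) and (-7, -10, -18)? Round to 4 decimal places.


d = sqrt((-7--19)^2 + (-10--14)^2 + (-18--4)^2) = 18.868

18.868


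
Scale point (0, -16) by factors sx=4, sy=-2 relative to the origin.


Scaling: (x*sx, y*sy) = (0*4, -16*-2) = (0, 32)

(0, 32)


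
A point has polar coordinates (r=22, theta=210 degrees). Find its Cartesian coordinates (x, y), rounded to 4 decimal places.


x = 22 * cos(210) = -19.0526
y = 22 * sin(210) = -11

(-19.0526, -11)


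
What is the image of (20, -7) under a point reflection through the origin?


Reflection through origin: (x, y) -> (-x, -y)
(20, -7) -> (-20, 7)

(-20, 7)


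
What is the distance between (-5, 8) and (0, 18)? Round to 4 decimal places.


d = sqrt((0--5)^2 + (18-8)^2) = 11.1803

11.1803


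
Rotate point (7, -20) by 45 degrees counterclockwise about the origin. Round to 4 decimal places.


x' = 7*cos(45) - -20*sin(45) = 19.0919
y' = 7*sin(45) + -20*cos(45) = -9.1924

(19.0919, -9.1924)


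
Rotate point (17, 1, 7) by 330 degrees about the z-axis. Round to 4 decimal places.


x' = 17*cos(330) - 1*sin(330) = 15.2224
y' = 17*sin(330) + 1*cos(330) = -7.634
z' = 7

(15.2224, -7.634, 7)


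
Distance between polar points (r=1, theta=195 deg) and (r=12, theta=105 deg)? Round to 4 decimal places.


d = sqrt(r1^2 + r2^2 - 2*r1*r2*cos(t2-t1))
d = sqrt(1^2 + 12^2 - 2*1*12*cos(105-195)) = 12.0416

12.0416


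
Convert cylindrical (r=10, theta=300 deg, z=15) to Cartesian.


x = 10 * cos(300) = 5
y = 10 * sin(300) = -8.6603
z = 15

(5, -8.6603, 15)


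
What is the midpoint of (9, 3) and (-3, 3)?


Midpoint = ((9+-3)/2, (3+3)/2) = (3, 3)

(3, 3)


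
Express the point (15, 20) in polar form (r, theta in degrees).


r = sqrt(15^2 + 20^2) = 25
theta = atan2(20, 15) = 53.1301 degrees

r = 25, theta = 53.1301 degrees


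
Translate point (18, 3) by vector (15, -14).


Translation: (x+dx, y+dy) = (18+15, 3+-14) = (33, -11)

(33, -11)


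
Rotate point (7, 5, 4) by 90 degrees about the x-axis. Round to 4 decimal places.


x' = 7
y' = 5*cos(90) - 4*sin(90) = -4
z' = 5*sin(90) + 4*cos(90) = 5

(7, -4, 5)


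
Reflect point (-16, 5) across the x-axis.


Reflection across x-axis: (x, y) -> (x, -y)
(-16, 5) -> (-16, -5)

(-16, -5)


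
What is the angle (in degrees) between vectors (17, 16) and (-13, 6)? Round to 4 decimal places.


dot = 17*-13 + 16*6 = -125
|u| = 23.3452, |v| = 14.3178
cos(angle) = -0.374
angle = 111.9606 degrees

111.9606 degrees


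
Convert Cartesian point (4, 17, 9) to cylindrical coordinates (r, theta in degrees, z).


r = sqrt(4^2 + 17^2) = 17.4642
theta = atan2(17, 4) = 76.7595 deg
z = 9

r = 17.4642, theta = 76.7595 deg, z = 9


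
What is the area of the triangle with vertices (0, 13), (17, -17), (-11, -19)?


Area = |x1(y2-y3) + x2(y3-y1) + x3(y1-y2)| / 2
= |0*(-17--19) + 17*(-19-13) + -11*(13--17)| / 2
= 437

437


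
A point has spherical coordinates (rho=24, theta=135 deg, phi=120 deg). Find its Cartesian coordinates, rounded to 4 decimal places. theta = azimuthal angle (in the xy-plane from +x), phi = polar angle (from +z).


x = 24 * sin(120) * cos(135) = -14.6969
y = 24 * sin(120) * sin(135) = 14.6969
z = 24 * cos(120) = -12

(-14.6969, 14.6969, -12)


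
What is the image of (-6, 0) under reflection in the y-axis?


Reflection across y-axis: (x, y) -> (-x, y)
(-6, 0) -> (6, 0)

(6, 0)


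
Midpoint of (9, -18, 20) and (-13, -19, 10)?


Midpoint = ((9+-13)/2, (-18+-19)/2, (20+10)/2) = (-2, -18.5, 15)

(-2, -18.5, 15)


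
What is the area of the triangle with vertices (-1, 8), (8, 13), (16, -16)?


Area = |x1(y2-y3) + x2(y3-y1) + x3(y1-y2)| / 2
= |-1*(13--16) + 8*(-16-8) + 16*(8-13)| / 2
= 150.5

150.5


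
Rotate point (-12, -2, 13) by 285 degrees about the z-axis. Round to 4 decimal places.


x' = -12*cos(285) - -2*sin(285) = -5.0377
y' = -12*sin(285) + -2*cos(285) = 11.0735
z' = 13

(-5.0377, 11.0735, 13)


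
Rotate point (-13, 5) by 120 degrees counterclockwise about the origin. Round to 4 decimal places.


x' = -13*cos(120) - 5*sin(120) = 2.1699
y' = -13*sin(120) + 5*cos(120) = -13.7583

(2.1699, -13.7583)


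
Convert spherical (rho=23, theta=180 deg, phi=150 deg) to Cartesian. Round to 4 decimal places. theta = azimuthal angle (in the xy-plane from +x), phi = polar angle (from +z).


x = 23 * sin(150) * cos(180) = -11.5
y = 23 * sin(150) * sin(180) = 0
z = 23 * cos(150) = -19.9186

(-11.5, 0, -19.9186)


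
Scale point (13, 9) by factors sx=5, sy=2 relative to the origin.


Scaling: (x*sx, y*sy) = (13*5, 9*2) = (65, 18)

(65, 18)


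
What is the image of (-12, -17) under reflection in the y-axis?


Reflection across y-axis: (x, y) -> (-x, y)
(-12, -17) -> (12, -17)

(12, -17)


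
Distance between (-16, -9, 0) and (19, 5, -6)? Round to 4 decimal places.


d = sqrt((19--16)^2 + (5--9)^2 + (-6-0)^2) = 38.1707

38.1707


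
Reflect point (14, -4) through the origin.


Reflection through origin: (x, y) -> (-x, -y)
(14, -4) -> (-14, 4)

(-14, 4)


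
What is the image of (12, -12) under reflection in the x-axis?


Reflection across x-axis: (x, y) -> (x, -y)
(12, -12) -> (12, 12)

(12, 12)


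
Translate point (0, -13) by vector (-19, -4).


Translation: (x+dx, y+dy) = (0+-19, -13+-4) = (-19, -17)

(-19, -17)


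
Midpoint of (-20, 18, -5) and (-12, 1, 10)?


Midpoint = ((-20+-12)/2, (18+1)/2, (-5+10)/2) = (-16, 9.5, 2.5)

(-16, 9.5, 2.5)


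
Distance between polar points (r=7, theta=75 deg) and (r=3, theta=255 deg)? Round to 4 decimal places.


d = sqrt(r1^2 + r2^2 - 2*r1*r2*cos(t2-t1))
d = sqrt(7^2 + 3^2 - 2*7*3*cos(255-75)) = 10

10


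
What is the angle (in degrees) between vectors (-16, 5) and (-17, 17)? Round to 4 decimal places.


dot = -16*-17 + 5*17 = 357
|u| = 16.7631, |v| = 24.0416
cos(angle) = 0.8858
angle = 27.646 degrees

27.646 degrees


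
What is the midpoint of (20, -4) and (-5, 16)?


Midpoint = ((20+-5)/2, (-4+16)/2) = (7.5, 6)

(7.5, 6)


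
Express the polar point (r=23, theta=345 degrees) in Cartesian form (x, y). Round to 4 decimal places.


x = 23 * cos(345) = 22.2163
y = 23 * sin(345) = -5.9528

(22.2163, -5.9528)


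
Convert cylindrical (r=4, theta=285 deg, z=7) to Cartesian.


x = 4 * cos(285) = 1.0353
y = 4 * sin(285) = -3.8637
z = 7

(1.0353, -3.8637, 7)
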